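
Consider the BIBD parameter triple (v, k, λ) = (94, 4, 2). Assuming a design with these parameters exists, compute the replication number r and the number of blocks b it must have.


Any 2-(v, k, λ) BIBD satisfies two necessary conditions:
  (i)  Each point sits in r blocks, and counting incidences through any fixed point gives r(k − 1) = λ(v − 1), so r = λ(v − 1)/(k − 1).
  (ii) Total incidences bk = vr, so b = vr/k.
Step 1: r = λ(v − 1)/(k − 1) = 2·(94 − 1)/(4 − 1) = 2·93/3 = 186/3 = 62.
Step 2: b = vr/k = 94·62/4 = 5828/4 = 1457.
Check integrality: r = 62 ∈ Z ✓, b = 1457 ∈ Z ✓.
(These identities are necessary conditions: they determine r and b for any design with these parameters, but do not by themselves prove that one exists.)

r = 62, b = 1457.


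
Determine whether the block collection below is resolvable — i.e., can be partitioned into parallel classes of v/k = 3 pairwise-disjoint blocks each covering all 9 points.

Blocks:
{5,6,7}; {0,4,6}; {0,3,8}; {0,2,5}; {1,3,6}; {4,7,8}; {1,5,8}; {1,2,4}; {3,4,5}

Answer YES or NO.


v = 9, block size k = 3, number of blocks = 9.
For resolvability, blocks must partition into parallel classes of size v/k = 3.
Total blocks must therefore be a multiple of 3: 9 = 3·3 + 0 ⇒ divisible ✓.
Consider block {0,4,6}. The only other block(s) in the collection disjoint from it are {1,5,8} — just 1 block(s). Any parallel class containing {0,4,6} would need 2 other blocks each disjoint from it, so no parallel class of size 3 can contain {0,4,6}.
Since every block must belong to some parallel class in a resolution, the collection cannot be partitioned into parallel classes.
Resolvable? NO.

NO


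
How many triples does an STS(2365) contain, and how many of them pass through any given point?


An STS(v) is a 2-(v, 3, 1) BIBD: block size k = 3, λ = 1.
Replication: r(k − 1) = λ(v − 1) ⇒ r·2 = 2365 − 1 = 2364 ⇒ r = 1182.
Block count: bk = vr ⇒ b·3 = 2365·1182 = 2795430 ⇒ b = 931810.
(Check via b = v(v − 1)/6 = 2365·2364/6 = 5590860/6 = 931810.)

r = 1182, b = 931810.


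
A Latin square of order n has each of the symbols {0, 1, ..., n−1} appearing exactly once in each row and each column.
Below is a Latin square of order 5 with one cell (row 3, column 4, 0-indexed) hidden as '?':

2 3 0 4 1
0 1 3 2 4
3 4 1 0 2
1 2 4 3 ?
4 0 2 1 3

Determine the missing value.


Row 3 contains symbols [1, 2, 3, 4] — missing [0].
Column 4 contains symbols [1, 2, 3, 4] — missing [0].
The missing symbol must appear in both missing sets; intersection = [0].
Therefore the hidden value is 0.

Missing value = 0.


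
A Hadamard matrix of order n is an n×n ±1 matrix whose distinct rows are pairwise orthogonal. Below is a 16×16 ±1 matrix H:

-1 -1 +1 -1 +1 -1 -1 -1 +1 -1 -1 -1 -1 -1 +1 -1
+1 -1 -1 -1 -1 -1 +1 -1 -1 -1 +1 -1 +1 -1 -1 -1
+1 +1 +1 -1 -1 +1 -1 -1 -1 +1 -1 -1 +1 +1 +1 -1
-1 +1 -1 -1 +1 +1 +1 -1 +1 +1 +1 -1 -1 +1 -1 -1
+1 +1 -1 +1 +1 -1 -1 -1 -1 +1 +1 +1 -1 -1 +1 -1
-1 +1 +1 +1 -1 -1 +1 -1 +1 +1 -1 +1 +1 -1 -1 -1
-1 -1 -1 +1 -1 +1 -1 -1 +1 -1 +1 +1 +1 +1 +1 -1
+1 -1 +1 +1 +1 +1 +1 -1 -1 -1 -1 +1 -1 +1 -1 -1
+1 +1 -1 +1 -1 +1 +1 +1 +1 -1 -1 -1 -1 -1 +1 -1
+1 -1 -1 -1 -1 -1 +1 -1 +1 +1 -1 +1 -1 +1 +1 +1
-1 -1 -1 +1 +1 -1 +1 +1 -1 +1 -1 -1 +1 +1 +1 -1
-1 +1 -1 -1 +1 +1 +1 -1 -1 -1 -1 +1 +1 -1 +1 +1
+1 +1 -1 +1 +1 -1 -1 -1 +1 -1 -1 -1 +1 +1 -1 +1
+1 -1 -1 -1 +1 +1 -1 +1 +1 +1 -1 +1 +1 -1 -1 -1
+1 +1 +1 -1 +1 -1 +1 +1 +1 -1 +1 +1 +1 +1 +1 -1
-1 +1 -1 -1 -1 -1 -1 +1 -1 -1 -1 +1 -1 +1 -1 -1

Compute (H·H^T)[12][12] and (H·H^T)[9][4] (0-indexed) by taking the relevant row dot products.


Row 4 of H: [1, 1, -1, 1, 1, -1, -1, -1, -1, 1, 1, 1, -1, -1, 1, -1].
Row 9 of H: [1, -1, -1, -1, -1, -1, 1, -1, 1, 1, -1, 1, -1, 1, 1, 1].
Row 12 of H: [1, 1, -1, 1, 1, -1, -1, -1, 1, -1, -1, -1, 1, 1, -1, 1].
(H·H^T)[12][12] = Σ_j H[12][j]·H[12][j] = (1)² + (1)² + (-1)² + (1)² + (1)² + (-1)² + (-1)² + (-1)² + (1)² + (-1)² + (-1)² + (-1)² + (1)² + (1)² + (-1)² + (1)² = 1 + 1 + 1 + 1 + 1 + 1 + 1 + 1 + 1 + 1 + 1 + 1 + 1 + 1 + 1 + 1 = 16.
(H·H^T)[9][4] = Σ_j H[9][j]·H[4][j] = (1)·(1) + (-1)·(1) + (-1)·(-1) + (-1)·(1) + (-1)·(1) + (-1)·(-1) + (1)·(-1) + (-1)·(-1) + (1)·(-1) + (1)·(1) + (-1)·(1) + (1)·(1) + (-1)·(-1) + (1)·(-1) + (1)·(1) + (1)·(-1) = 1 + -1 + 1 + -1 + -1 + 1 + -1 + 1 + -1 + 1 + -1 + 1 + 1 + -1 + 1 + -1 = 0.
So rows 9 and 4 are orthogonal; the diagonal entry equals n = 16.

(12,12) entry = 16; (9,4) entry = 0.


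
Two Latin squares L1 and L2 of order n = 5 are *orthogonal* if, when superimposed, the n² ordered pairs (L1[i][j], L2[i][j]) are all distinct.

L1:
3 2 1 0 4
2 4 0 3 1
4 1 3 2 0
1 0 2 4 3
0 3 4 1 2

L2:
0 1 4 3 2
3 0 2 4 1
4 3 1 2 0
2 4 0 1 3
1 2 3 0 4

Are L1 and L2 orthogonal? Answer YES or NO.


Form the n² = 25 superimposed pairs (L1[i][j], L2[i][j]), row by row (rows and columns indexed from 0):
row 0: (3,0) (2,1) (1,4) (0,3) (4,2)
row 1: (2,3) (4,0) (0,2) (3,4) (1,1)
row 2: (4,4) (1,3) (3,1) (2,2) (0,0)
row 3: (1,2) (0,4) (2,0) (4,1) (3,3)
row 4: (0,1) (3,2) (4,3) (1,0) (2,4)
Orthogonality requires all 25 pairs distinct.
Check by first coordinate: for each symbol s of L1, list the L2 entries in the n cells where L1 = s; they must all differ.
  L1 = 0: L2 entries (in reading order) 3, 2, 0, 4, 1 — all 5 distinct ✓
  L1 = 1: L2 entries (in reading order) 4, 1, 3, 2, 0 — all 5 distinct ✓
  L1 = 2: L2 entries (in reading order) 1, 3, 2, 0, 4 — all 5 distinct ✓
  L1 = 3: L2 entries (in reading order) 0, 4, 1, 3, 2 — all 5 distinct ✓
  L1 = 4: L2 entries (in reading order) 2, 0, 4, 1, 3 — all 5 distinct ✓
Every symbol of L1 meets every symbol of L2 exactly once, so all 25 pairs are distinct (25 of 25).
Conclusion: YES.

YES


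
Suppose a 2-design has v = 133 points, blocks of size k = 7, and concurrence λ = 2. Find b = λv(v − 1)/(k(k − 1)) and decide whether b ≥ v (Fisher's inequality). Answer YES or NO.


b = λv(v − 1)/(k(k − 1)) = 2·133·132/(7·6) = 35112/42 = 836.
Compare with v = 133: b ≥ v, so Fisher's inequality holds.

YES


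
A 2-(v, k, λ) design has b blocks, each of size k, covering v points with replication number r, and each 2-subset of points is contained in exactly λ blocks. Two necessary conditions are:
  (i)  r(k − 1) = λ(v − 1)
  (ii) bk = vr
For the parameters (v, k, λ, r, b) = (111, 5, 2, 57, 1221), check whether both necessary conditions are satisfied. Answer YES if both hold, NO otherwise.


Condition (i): r(k − 1) = 57·4 = 228; λ(v − 1) = 2·110 = 220. Match? NO.
Condition (ii): bk = 1221·5 = 6105; vr = 111·57 = 6327. Match? NO.
Both conditions hold? NO.

NO


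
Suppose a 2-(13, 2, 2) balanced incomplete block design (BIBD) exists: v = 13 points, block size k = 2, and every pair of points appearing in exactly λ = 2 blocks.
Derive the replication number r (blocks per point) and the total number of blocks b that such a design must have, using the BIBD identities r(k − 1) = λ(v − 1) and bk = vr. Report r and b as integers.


Any 2-(v, k, λ) BIBD satisfies two necessary conditions:
  (i)  Each point sits in r blocks, and counting incidences through any fixed point gives r(k − 1) = λ(v − 1), so r = λ(v − 1)/(k − 1).
  (ii) Total incidences bk = vr, so b = vr/k.
Step 1: r = λ(v − 1)/(k − 1) = 2·(13 − 1)/(2 − 1) = 2·12/1 = 24/1 = 24.
Step 2: b = vr/k = 13·24/2 = 312/2 = 156.
Check integrality: r = 24 ∈ Z ✓, b = 156 ∈ Z ✓.
(These identities are necessary conditions: they determine r and b for any design with these parameters, but do not by themselves prove that one exists.)

r = 24, b = 156.


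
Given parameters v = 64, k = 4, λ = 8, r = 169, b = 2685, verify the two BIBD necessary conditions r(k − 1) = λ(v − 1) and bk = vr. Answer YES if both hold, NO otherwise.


Condition (i): r(k − 1) = 169·3 = 507; λ(v − 1) = 8·63 = 504. Match? NO.
Condition (ii): bk = 2685·4 = 10740; vr = 64·169 = 10816. Match? NO.
Both conditions hold? NO.

NO


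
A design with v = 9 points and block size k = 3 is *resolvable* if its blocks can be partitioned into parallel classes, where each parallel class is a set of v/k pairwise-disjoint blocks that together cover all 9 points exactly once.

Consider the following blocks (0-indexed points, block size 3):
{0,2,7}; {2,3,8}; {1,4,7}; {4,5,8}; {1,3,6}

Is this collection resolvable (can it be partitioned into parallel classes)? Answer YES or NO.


v = 9, block size k = 3, number of blocks = 5.
For resolvability, blocks must partition into parallel classes of size v/k = 3.
Total blocks must therefore be a multiple of 3: 5 = 3·1 + 2 ⇒ not divisible ✗.
Resolvable? NO.

NO


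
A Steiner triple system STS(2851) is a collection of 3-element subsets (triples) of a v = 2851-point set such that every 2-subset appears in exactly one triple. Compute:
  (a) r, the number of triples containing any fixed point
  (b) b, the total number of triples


An STS(v) is a 2-(v, 3, 1) BIBD: block size k = 3, λ = 1.
Replication: r(k − 1) = λ(v − 1) ⇒ r·2 = 2851 − 1 = 2850 ⇒ r = 1425.
Block count: bk = vr ⇒ b·3 = 2851·1425 = 4062675 ⇒ b = 1354225.

r = 1425, b = 1354225.


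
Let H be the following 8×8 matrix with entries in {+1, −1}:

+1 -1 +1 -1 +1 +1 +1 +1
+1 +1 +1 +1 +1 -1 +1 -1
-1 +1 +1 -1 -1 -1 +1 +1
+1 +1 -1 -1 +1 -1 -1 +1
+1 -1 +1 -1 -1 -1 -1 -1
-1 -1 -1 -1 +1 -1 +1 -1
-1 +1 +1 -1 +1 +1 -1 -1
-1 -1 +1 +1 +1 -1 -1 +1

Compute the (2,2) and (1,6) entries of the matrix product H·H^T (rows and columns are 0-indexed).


Row 1 of H: [1, 1, 1, 1, 1, -1, 1, -1].
Row 2 of H: [-1, 1, 1, -1, -1, -1, 1, 1].
Row 6 of H: [-1, 1, 1, -1, 1, 1, -1, -1].
(H·H^T)[2][2] = Σ_j H[2][j]·H[2][j] = (-1)² + (1)² + (1)² + (-1)² + (-1)² + (-1)² + (1)² + (1)² = 1 + 1 + 1 + 1 + 1 + 1 + 1 + 1 = 8.
(H·H^T)[1][6] = Σ_j H[1][j]·H[6][j] = (1)·(-1) + (1)·(1) + (1)·(1) + (1)·(-1) + (1)·(1) + (-1)·(1) + (1)·(-1) + (-1)·(-1) = -1 + 1 + 1 + -1 + 1 + -1 + -1 + 1 = 0.
So rows 1 and 6 are orthogonal; the diagonal entry equals n = 8.

(2,2) entry = 8; (1,6) entry = 0.


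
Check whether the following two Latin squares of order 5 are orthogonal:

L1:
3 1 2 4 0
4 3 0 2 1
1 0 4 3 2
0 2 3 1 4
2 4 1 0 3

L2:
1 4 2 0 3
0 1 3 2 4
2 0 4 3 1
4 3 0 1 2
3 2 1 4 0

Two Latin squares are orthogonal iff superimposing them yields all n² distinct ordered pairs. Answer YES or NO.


Form the n² = 25 superimposed pairs (L1[i][j], L2[i][j]), row by row (rows and columns indexed from 0):
row 0: (3,1) (1,4) (2,2) (4,0) (0,3)
row 1: (4,0) (3,1) (0,3) (2,2) (1,4)
row 2: (1,2) (0,0) (4,4) (3,3) (2,1)
row 3: (0,4) (2,3) (3,0) (1,1) (4,2)
row 4: (2,3) (4,2) (1,1) (0,4) (3,0)
Orthogonality requires all 25 pairs distinct.
But the pair (4,0) repeats: cell (0,3) has L1 = 4, L2 = 0, and cell (1,0) has L1 = 4, L2 = 0.
A repeated pair means some other pair never occurs (only 15 distinct pairs out of 25), so the squares are not orthogonal.
Conclusion: NO.

NO


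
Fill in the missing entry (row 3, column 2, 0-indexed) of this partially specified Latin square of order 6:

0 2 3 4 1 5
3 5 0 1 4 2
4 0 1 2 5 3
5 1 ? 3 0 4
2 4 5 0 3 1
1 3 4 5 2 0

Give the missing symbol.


Row 3 contains symbols [0, 1, 3, 4, 5] — missing [2].
Column 2 contains symbols [0, 1, 3, 4, 5] — missing [2].
The missing symbol must appear in both missing sets; intersection = [2].
Therefore the hidden value is 2.

Missing value = 2.


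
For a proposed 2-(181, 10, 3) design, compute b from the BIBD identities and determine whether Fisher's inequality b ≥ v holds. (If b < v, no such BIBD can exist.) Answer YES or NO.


b = λv(v − 1)/(k(k − 1)) = 3·181·180/(10·9) = 97740/90 = 1086.
Compare with v = 181: b ≥ v, so Fisher's inequality holds.

YES


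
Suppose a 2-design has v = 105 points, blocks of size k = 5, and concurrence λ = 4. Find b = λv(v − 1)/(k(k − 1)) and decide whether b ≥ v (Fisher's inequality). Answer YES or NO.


b = λv(v − 1)/(k(k − 1)) = 4·105·104/(5·4) = 43680/20 = 2184.
Compare with v = 105: b ≥ v, so Fisher's inequality holds.

YES


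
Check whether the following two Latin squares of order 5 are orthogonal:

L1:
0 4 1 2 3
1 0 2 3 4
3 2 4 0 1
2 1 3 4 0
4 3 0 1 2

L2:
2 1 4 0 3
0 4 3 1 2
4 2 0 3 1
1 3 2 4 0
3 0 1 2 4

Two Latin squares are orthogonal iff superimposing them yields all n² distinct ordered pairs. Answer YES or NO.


Form the n² = 25 superimposed pairs (L1[i][j], L2[i][j]), row by row (rows and columns indexed from 0):
row 0: (0,2) (4,1) (1,4) (2,0) (3,3)
row 1: (1,0) (0,4) (2,3) (3,1) (4,2)
row 2: (3,4) (2,2) (4,0) (0,3) (1,1)
row 3: (2,1) (1,3) (3,2) (4,4) (0,0)
row 4: (4,3) (3,0) (0,1) (1,2) (2,4)
Orthogonality requires all 25 pairs distinct.
Check by first coordinate: for each symbol s of L1, list the L2 entries in the n cells where L1 = s; they must all differ.
  L1 = 0: L2 entries (in reading order) 2, 4, 3, 0, 1 — all 5 distinct ✓
  L1 = 1: L2 entries (in reading order) 4, 0, 1, 3, 2 — all 5 distinct ✓
  L1 = 2: L2 entries (in reading order) 0, 3, 2, 1, 4 — all 5 distinct ✓
  L1 = 3: L2 entries (in reading order) 3, 1, 4, 2, 0 — all 5 distinct ✓
  L1 = 4: L2 entries (in reading order) 1, 2, 0, 4, 3 — all 5 distinct ✓
Every symbol of L1 meets every symbol of L2 exactly once, so all 25 pairs are distinct (25 of 25).
Conclusion: YES.

YES


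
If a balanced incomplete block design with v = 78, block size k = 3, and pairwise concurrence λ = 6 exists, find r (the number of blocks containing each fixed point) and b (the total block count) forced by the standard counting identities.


Any 2-(v, k, λ) BIBD satisfies two necessary conditions:
  (i)  Each point sits in r blocks, and counting incidences through any fixed point gives r(k − 1) = λ(v − 1), so r = λ(v − 1)/(k − 1).
  (ii) Total incidences bk = vr, so b = vr/k.
Step 1: r = λ(v − 1)/(k − 1) = 6·(78 − 1)/(3 − 1) = 6·77/2 = 462/2 = 231.
Step 2: b = vr/k = 78·231/3 = 18018/3 = 6006.
Check integrality: r = 231 ∈ Z ✓, b = 6006 ∈ Z ✓.
(These identities are necessary conditions: they determine r and b for any design with these parameters, but do not by themselves prove that one exists.)

r = 231, b = 6006.


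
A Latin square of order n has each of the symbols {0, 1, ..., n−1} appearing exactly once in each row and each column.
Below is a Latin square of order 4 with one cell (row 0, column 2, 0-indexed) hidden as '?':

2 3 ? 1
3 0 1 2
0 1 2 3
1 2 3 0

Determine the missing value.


Row 0 contains symbols [1, 2, 3] — missing [0].
Column 2 contains symbols [1, 2, 3] — missing [0].
The missing symbol must appear in both missing sets; intersection = [0].
Therefore the hidden value is 0.

Missing value = 0.


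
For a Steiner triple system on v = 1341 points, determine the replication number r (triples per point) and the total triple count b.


An STS(v) is a 2-(v, 3, 1) BIBD: block size k = 3, λ = 1.
Replication: r(k − 1) = λ(v − 1) ⇒ r·2 = 1341 − 1 = 1340 ⇒ r = 670.
Block count: b = v(v − 1)/6 = 1341·1340/6 = 1796940/6 = 299490.
(Check via bk = vr: 299490·3 = 898470 = 1341·670 = 898470 ✓.)

r = 670, b = 299490.


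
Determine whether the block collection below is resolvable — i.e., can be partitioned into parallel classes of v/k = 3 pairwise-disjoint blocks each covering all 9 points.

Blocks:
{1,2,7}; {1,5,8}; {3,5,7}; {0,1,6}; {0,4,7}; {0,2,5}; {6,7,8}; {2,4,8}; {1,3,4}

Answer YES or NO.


v = 9, block size k = 3, number of blocks = 9.
For resolvability, blocks must partition into parallel classes of size v/k = 3.
Total blocks must therefore be a multiple of 3: 9 = 3·3 + 0 ⇒ divisible ✓.
Consider block {1,2,7}. It intersects every other block in the collection, so no parallel class of size 3 can contain it.
Since every block must belong to some parallel class in a resolution, the collection cannot be partitioned into parallel classes.
Resolvable? NO.

NO


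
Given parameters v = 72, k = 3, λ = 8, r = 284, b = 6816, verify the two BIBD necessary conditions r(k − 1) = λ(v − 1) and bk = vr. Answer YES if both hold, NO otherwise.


Condition (i): r(k − 1) = 284·2 = 568; λ(v − 1) = 8·71 = 568. Match? YES.
Condition (ii): bk = 6816·3 = 20448; vr = 72·284 = 20448. Match? YES.
Both conditions hold? YES.

YES


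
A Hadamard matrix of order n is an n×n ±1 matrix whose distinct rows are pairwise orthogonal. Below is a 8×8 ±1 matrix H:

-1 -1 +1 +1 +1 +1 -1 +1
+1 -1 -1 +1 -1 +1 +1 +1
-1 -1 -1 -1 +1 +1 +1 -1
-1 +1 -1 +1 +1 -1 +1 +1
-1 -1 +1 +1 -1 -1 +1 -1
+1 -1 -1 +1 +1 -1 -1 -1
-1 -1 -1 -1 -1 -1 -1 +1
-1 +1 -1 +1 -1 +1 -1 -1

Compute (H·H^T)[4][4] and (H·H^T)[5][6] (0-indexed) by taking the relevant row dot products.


Row 4 of H: [-1, -1, 1, 1, -1, -1, 1, -1].
Row 5 of H: [1, -1, -1, 1, 1, -1, -1, -1].
Row 6 of H: [-1, -1, -1, -1, -1, -1, -1, 1].
(H·H^T)[4][4] = Σ_j H[4][j]·H[4][j] = (-1)² + (-1)² + (1)² + (1)² + (-1)² + (-1)² + (1)² + (-1)² = 1 + 1 + 1 + 1 + 1 + 1 + 1 + 1 = 8.
(H·H^T)[5][6] = Σ_j H[5][j]·H[6][j] = (1)·(-1) + (-1)·(-1) + (-1)·(-1) + (1)·(-1) + (1)·(-1) + (-1)·(-1) + (-1)·(-1) + (-1)·(1) = -1 + 1 + 1 + -1 + -1 + 1 + 1 + -1 = 0.
So rows 5 and 6 are orthogonal; the diagonal entry equals n = 8.

(4,4) entry = 8; (5,6) entry = 0.


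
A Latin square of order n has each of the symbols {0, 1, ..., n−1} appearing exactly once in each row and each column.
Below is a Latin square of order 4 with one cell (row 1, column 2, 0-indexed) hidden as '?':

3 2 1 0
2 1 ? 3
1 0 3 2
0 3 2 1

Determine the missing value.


Row 1 contains symbols [1, 2, 3] — missing [0].
Column 2 contains symbols [1, 2, 3] — missing [0].
The missing symbol must appear in both missing sets; intersection = [0].
Therefore the hidden value is 0.

Missing value = 0.


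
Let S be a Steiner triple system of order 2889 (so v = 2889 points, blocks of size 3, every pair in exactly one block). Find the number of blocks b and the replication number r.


An STS(v) is a 2-(v, 3, 1) BIBD: block size k = 3, λ = 1.
Replication: r(k − 1) = λ(v − 1) ⇒ r·2 = 2889 − 1 = 2888 ⇒ r = 1444.
Block count: bk = vr ⇒ b·3 = 2889·1444 = 4171716 ⇒ b = 1390572.
(Check via b = v(v − 1)/6 = 2889·2888/6 = 8343432/6 = 1390572.)

r = 1444, b = 1390572.


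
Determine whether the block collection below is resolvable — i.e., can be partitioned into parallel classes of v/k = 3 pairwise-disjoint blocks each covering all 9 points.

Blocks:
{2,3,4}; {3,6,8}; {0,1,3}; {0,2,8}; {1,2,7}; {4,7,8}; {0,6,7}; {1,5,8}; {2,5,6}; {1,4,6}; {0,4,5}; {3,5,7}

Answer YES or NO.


v = 9, block size k = 3, number of blocks = 12.
For resolvability, blocks must partition into parallel classes of size v/k = 3.
Total blocks must therefore be a multiple of 3: 12 = 3·4 + 0 ⇒ divisible ✓.
Greedy packing gives 4 candidate class(es). Each should be a full parallel class (size 3, covers all 9 points).
  Class 1 (3 blocks): {2,3,4}; {0,6,7}; {1,5,8}. Points covered: [0, 1, 2, 3, 4, 5, 6, 7, 8].
  Class 2 (3 blocks): {3,6,8}; {1,2,7}; {0,4,5}. Points covered: [0, 1, 2, 3, 4, 5, 6, 7, 8].
  Class 3 (3 blocks): {0,1,3}; {4,7,8}; {2,5,6}. Points covered: [0, 1, 2, 3, 4, 5, 6, 7, 8].
  Class 4 (3 blocks): {0,2,8}; {1,4,6}; {3,5,7}. Points covered: [0, 1, 2, 3, 4, 5, 6, 7, 8].
All classes full (size 3)? YES. All classes cover every point? YES.
Resolvable? YES.

YES


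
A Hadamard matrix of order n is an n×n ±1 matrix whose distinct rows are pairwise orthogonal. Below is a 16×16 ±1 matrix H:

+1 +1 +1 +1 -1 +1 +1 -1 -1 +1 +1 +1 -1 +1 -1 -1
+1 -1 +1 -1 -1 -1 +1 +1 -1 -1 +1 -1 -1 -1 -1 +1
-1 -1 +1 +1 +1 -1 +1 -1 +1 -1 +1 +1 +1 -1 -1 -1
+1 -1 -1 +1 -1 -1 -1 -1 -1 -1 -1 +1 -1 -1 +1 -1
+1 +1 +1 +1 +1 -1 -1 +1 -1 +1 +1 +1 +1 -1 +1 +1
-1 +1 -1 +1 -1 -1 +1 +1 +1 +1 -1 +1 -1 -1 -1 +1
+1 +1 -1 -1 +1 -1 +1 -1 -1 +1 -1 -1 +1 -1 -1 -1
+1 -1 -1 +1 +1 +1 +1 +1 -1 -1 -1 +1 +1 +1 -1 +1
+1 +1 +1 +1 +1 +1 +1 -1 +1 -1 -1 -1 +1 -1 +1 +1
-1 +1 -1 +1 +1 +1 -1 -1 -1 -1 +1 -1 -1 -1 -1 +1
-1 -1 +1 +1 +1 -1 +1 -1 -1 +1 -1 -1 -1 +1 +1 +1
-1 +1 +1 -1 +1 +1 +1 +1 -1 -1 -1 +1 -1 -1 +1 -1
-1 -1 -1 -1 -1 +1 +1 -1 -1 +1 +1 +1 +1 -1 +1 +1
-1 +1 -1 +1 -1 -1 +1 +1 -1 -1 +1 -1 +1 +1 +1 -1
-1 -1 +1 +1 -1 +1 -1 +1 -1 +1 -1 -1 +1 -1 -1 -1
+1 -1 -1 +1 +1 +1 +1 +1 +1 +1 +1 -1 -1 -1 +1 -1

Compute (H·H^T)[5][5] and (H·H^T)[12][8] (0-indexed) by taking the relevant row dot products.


Row 5 of H: [-1, 1, -1, 1, -1, -1, 1, 1, 1, 1, -1, 1, -1, -1, -1, 1].
Row 8 of H: [1, 1, 1, 1, 1, 1, 1, -1, 1, -1, -1, -1, 1, -1, 1, 1].
Row 12 of H: [-1, -1, -1, -1, -1, 1, 1, -1, -1, 1, 1, 1, 1, -1, 1, 1].
(H·H^T)[5][5] = Σ_j H[5][j]·H[5][j] = (-1)² + (1)² + (-1)² + (1)² + (-1)² + (-1)² + (1)² + (1)² + (1)² + (1)² + (-1)² + (1)² + (-1)² + (-1)² + (-1)² + (1)² = 1 + 1 + 1 + 1 + 1 + 1 + 1 + 1 + 1 + 1 + 1 + 1 + 1 + 1 + 1 + 1 = 16.
(H·H^T)[12][8] = Σ_j H[12][j]·H[8][j] = (-1)·(1) + (-1)·(1) + (-1)·(1) + (-1)·(1) + (-1)·(1) + (1)·(1) + (1)·(1) + (-1)·(-1) + (-1)·(1) + (1)·(-1) + (1)·(-1) + (1)·(-1) + (1)·(1) + (-1)·(-1) + (1)·(1) + (1)·(1) = -1 + -1 + -1 + -1 + -1 + 1 + 1 + 1 + -1 + -1 + -1 + -1 + 1 + 1 + 1 + 1 = -2.
Rows 12 and 8 are not orthogonal (dot product = -2 ≠ 0), so H is not a Hadamard matrix.

(5,5) entry = 16; (12,8) entry = -2.


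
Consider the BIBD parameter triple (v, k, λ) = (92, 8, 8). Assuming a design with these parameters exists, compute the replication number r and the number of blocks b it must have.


Any 2-(v, k, λ) BIBD satisfies two necessary conditions:
  (i)  Each point sits in r blocks, and counting incidences through any fixed point gives r(k − 1) = λ(v − 1), so r = λ(v − 1)/(k − 1).
  (ii) Total incidences bk = vr, so b = vr/k.
Step 1: r = λ(v − 1)/(k − 1) = 8·(92 − 1)/(8 − 1) = 8·91/7 = 728/7 = 104.
Step 2: b = vr/k = 92·104/8 = 9568/8 = 1196.
Check integrality: r = 104 ∈ Z ✓, b = 1196 ∈ Z ✓.
(These identities are necessary conditions: they determine r and b for any design with these parameters, but do not by themselves prove that one exists.)

r = 104, b = 1196.


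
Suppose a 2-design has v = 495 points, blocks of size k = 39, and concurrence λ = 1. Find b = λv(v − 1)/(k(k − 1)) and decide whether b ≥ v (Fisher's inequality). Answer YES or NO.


b = λv(v − 1)/(k(k − 1)) = 1·495·494/(39·38) = 244530/1482 = 165.
Compare with v = 495: b < v, so Fisher's inequality fails.

NO


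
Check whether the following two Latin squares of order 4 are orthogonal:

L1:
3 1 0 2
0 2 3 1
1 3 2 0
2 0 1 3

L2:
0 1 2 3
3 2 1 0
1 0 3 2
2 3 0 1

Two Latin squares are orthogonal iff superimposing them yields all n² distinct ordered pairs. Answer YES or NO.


Form the n² = 16 superimposed pairs (L1[i][j], L2[i][j]), row by row (rows and columns indexed from 0):
row 0: (3,0) (1,1) (0,2) (2,3)
row 1: (0,3) (2,2) (3,1) (1,0)
row 2: (1,1) (3,0) (2,3) (0,2)
row 3: (2,2) (0,3) (1,0) (3,1)
Orthogonality requires all 16 pairs distinct.
But the pair (1,1) repeats: cell (0,1) has L1 = 1, L2 = 1, and cell (2,0) has L1 = 1, L2 = 1.
A repeated pair means some other pair never occurs (only 8 distinct pairs out of 16), so the squares are not orthogonal.
Conclusion: NO.

NO


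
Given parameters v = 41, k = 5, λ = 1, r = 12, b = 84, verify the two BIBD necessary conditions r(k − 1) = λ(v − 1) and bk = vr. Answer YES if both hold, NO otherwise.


Condition (i): r(k − 1) = 12·4 = 48; λ(v − 1) = 1·40 = 40. Match? NO.
Condition (ii): bk = 84·5 = 420; vr = 41·12 = 492. Match? NO.
Both conditions hold? NO.

NO


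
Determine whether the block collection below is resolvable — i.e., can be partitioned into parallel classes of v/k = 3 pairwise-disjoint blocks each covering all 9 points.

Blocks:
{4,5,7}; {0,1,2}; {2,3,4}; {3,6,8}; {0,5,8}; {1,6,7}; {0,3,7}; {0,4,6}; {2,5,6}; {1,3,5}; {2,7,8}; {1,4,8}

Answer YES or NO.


v = 9, block size k = 3, number of blocks = 12.
For resolvability, blocks must partition into parallel classes of size v/k = 3.
Total blocks must therefore be a multiple of 3: 12 = 3·4 + 0 ⇒ divisible ✓.
Greedy packing gives 4 candidate class(es). Each should be a full parallel class (size 3, covers all 9 points).
  Class 1 (3 blocks): {4,5,7}; {0,1,2}; {3,6,8}. Points covered: [0, 1, 2, 3, 4, 5, 6, 7, 8].
  Class 2 (3 blocks): {2,3,4}; {0,5,8}; {1,6,7}. Points covered: [0, 1, 2, 3, 4, 5, 6, 7, 8].
  Class 3 (3 blocks): {0,3,7}; {2,5,6}; {1,4,8}. Points covered: [0, 1, 2, 3, 4, 5, 6, 7, 8].
  Class 4 (3 blocks): {0,4,6}; {1,3,5}; {2,7,8}. Points covered: [0, 1, 2, 3, 4, 5, 6, 7, 8].
All classes full (size 3)? YES. All classes cover every point? YES.
Resolvable? YES.

YES


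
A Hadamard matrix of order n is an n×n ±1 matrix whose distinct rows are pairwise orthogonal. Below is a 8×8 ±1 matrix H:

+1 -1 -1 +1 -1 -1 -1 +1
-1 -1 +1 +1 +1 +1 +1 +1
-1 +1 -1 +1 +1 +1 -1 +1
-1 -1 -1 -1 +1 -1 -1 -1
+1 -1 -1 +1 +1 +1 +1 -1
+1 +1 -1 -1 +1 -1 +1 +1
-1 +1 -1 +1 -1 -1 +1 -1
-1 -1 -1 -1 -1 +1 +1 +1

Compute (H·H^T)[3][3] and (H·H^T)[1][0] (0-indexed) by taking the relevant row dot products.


Row 0 of H: [1, -1, -1, 1, -1, -1, -1, 1].
Row 1 of H: [-1, -1, 1, 1, 1, 1, 1, 1].
Row 3 of H: [-1, -1, -1, -1, 1, -1, -1, -1].
(H·H^T)[3][3] = Σ_j H[3][j]·H[3][j] = (-1)² + (-1)² + (-1)² + (-1)² + (1)² + (-1)² + (-1)² + (-1)² = 1 + 1 + 1 + 1 + 1 + 1 + 1 + 1 = 8.
(H·H^T)[1][0] = Σ_j H[1][j]·H[0][j] = (-1)·(1) + (-1)·(-1) + (1)·(-1) + (1)·(1) + (1)·(-1) + (1)·(-1) + (1)·(-1) + (1)·(1) = -1 + 1 + -1 + 1 + -1 + -1 + -1 + 1 = -2.
Rows 1 and 0 are not orthogonal (dot product = -2 ≠ 0), so H is not a Hadamard matrix.

(3,3) entry = 8; (1,0) entry = -2.


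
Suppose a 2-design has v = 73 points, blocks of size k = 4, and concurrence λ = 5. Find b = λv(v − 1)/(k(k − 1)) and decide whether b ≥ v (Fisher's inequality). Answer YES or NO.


b = λv(v − 1)/(k(k − 1)) = 5·73·72/(4·3) = 26280/12 = 2190.
Compare with v = 73: b ≥ v, so Fisher's inequality holds.

YES


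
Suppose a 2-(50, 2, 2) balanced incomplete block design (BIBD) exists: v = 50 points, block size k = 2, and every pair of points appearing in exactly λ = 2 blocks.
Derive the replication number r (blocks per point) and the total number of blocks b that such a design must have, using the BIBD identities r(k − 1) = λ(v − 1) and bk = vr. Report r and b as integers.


Any 2-(v, k, λ) BIBD satisfies two necessary conditions:
  (i)  Each point sits in r blocks, and counting incidences through any fixed point gives r(k − 1) = λ(v − 1), so r = λ(v − 1)/(k − 1).
  (ii) Total incidences bk = vr, so b = vr/k.
Step 1: r = λ(v − 1)/(k − 1) = 2·(50 − 1)/(2 − 1) = 2·49/1 = 98/1 = 98.
Step 2: b = vr/k = 50·98/2 = 4900/2 = 2450.
Check integrality: r = 98 ∈ Z ✓, b = 2450 ∈ Z ✓.
(These identities are necessary conditions: they determine r and b for any design with these parameters, but do not by themselves prove that one exists.)

r = 98, b = 2450.


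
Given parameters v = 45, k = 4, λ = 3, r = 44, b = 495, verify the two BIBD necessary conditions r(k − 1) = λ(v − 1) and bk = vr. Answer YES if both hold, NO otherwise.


Condition (i): r(k − 1) = 44·3 = 132; λ(v − 1) = 3·44 = 132. Match? YES.
Condition (ii): bk = 495·4 = 1980; vr = 45·44 = 1980. Match? YES.
Both conditions hold? YES.

YES


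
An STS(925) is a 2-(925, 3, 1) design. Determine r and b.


An STS(v) is a 2-(v, 3, 1) BIBD: block size k = 3, λ = 1.
Replication: r(k − 1) = λ(v − 1) ⇒ r·2 = 925 − 1 = 924 ⇒ r = 462.
Block count: bk = vr ⇒ b·3 = 925·462 = 427350 ⇒ b = 142450.
(Check via b = v(v − 1)/6 = 925·924/6 = 854700/6 = 142450.)

r = 462, b = 142450.


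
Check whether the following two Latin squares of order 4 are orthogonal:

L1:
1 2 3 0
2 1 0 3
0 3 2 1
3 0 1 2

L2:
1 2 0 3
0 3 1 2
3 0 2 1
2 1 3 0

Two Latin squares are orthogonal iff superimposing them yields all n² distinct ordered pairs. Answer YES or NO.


Form the n² = 16 superimposed pairs (L1[i][j], L2[i][j]), row by row (rows and columns indexed from 0):
row 0: (1,1) (2,2) (3,0) (0,3)
row 1: (2,0) (1,3) (0,1) (3,2)
row 2: (0,3) (3,0) (2,2) (1,1)
row 3: (3,2) (0,1) (1,3) (2,0)
Orthogonality requires all 16 pairs distinct.
But the pair (0,3) repeats: cell (0,3) has L1 = 0, L2 = 3, and cell (2,0) has L1 = 0, L2 = 3.
A repeated pair means some other pair never occurs (only 8 distinct pairs out of 16), so the squares are not orthogonal.
Conclusion: NO.

NO


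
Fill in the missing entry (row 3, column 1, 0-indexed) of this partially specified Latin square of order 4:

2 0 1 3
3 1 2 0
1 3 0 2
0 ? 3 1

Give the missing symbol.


Row 3 contains symbols [0, 1, 3] — missing [2].
Column 1 contains symbols [0, 1, 3] — missing [2].
The missing symbol must appear in both missing sets; intersection = [2].
Therefore the hidden value is 2.

Missing value = 2.


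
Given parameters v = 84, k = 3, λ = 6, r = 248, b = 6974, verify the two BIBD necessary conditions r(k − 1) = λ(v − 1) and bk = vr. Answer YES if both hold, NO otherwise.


Condition (i): r(k − 1) = 248·2 = 496; λ(v − 1) = 6·83 = 498. Match? NO.
Condition (ii): bk = 6974·3 = 20922; vr = 84·248 = 20832. Match? NO.
Both conditions hold? NO.

NO


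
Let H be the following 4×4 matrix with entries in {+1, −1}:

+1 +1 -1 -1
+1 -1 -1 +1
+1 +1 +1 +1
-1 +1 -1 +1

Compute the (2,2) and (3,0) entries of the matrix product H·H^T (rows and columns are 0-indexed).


Row 0 of H: [1, 1, -1, -1].
Row 2 of H: [1, 1, 1, 1].
Row 3 of H: [-1, 1, -1, 1].
(H·H^T)[2][2] = Σ_j H[2][j]·H[2][j] = (1)² + (1)² + (1)² + (1)² = 1 + 1 + 1 + 1 = 4.
(H·H^T)[3][0] = Σ_j H[3][j]·H[0][j] = (-1)·(1) + (1)·(1) + (-1)·(-1) + (1)·(-1) = -1 + 1 + 1 + -1 = 0.
So rows 3 and 0 are orthogonal; the diagonal entry equals n = 4.

(2,2) entry = 4; (3,0) entry = 0.


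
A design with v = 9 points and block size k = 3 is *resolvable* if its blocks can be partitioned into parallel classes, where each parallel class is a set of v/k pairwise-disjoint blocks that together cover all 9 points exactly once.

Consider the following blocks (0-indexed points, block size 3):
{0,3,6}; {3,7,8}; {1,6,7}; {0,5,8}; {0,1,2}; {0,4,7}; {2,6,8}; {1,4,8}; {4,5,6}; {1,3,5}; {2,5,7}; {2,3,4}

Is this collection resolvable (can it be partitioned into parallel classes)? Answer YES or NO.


v = 9, block size k = 3, number of blocks = 12.
For resolvability, blocks must partition into parallel classes of size v/k = 3.
Total blocks must therefore be a multiple of 3: 12 = 3·4 + 0 ⇒ divisible ✓.
Greedy packing gives 4 candidate class(es). Each should be a full parallel class (size 3, covers all 9 points).
  Class 1 (3 blocks): {0,3,6}; {1,4,8}; {2,5,7}. Points covered: [0, 1, 2, 3, 4, 5, 6, 7, 8].
  Class 2 (3 blocks): {3,7,8}; {0,1,2}; {4,5,6}. Points covered: [0, 1, 2, 3, 4, 5, 6, 7, 8].
  Class 3 (3 blocks): {1,6,7}; {0,5,8}; {2,3,4}. Points covered: [0, 1, 2, 3, 4, 5, 6, 7, 8].
  Class 4 (3 blocks): {0,4,7}; {2,6,8}; {1,3,5}. Points covered: [0, 1, 2, 3, 4, 5, 6, 7, 8].
All classes full (size 3)? YES. All classes cover every point? YES.
Resolvable? YES.

YES


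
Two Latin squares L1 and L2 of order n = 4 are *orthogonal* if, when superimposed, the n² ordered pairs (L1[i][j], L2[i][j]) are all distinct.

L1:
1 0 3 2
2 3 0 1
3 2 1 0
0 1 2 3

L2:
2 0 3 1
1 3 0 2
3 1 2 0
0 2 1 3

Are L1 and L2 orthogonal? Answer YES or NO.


Form the n² = 16 superimposed pairs (L1[i][j], L2[i][j]), row by row (rows and columns indexed from 0):
row 0: (1,2) (0,0) (3,3) (2,1)
row 1: (2,1) (3,3) (0,0) (1,2)
row 2: (3,3) (2,1) (1,2) (0,0)
row 3: (0,0) (1,2) (2,1) (3,3)
Orthogonality requires all 16 pairs distinct.
But the pair (2,1) repeats: cell (0,3) has L1 = 2, L2 = 1, and cell (1,0) has L1 = 2, L2 = 1.
A repeated pair means some other pair never occurs (only 4 distinct pairs out of 16), so the squares are not orthogonal.
Conclusion: NO.

NO


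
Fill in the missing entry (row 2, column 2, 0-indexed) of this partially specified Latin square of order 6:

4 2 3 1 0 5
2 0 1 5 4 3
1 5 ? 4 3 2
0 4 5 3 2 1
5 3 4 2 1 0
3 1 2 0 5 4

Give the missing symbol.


Row 2 contains symbols [1, 2, 3, 4, 5] — missing [0].
Column 2 contains symbols [1, 2, 3, 4, 5] — missing [0].
The missing symbol must appear in both missing sets; intersection = [0].
Therefore the hidden value is 0.

Missing value = 0.


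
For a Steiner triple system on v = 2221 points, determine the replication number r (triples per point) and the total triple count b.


An STS(v) is a 2-(v, 3, 1) BIBD: block size k = 3, λ = 1.
Replication: r(k − 1) = λ(v − 1) ⇒ r·2 = 2221 − 1 = 2220 ⇒ r = 1110.
Block count: bk = vr ⇒ b·3 = 2221·1110 = 2465310 ⇒ b = 821770.

r = 1110, b = 821770.


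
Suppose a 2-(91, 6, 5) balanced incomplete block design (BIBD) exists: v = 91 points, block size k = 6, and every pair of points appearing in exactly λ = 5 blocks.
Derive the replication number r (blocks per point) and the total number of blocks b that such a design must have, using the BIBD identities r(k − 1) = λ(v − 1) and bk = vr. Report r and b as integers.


Any 2-(v, k, λ) BIBD satisfies two necessary conditions:
  (i)  Each point sits in r blocks, and counting incidences through any fixed point gives r(k − 1) = λ(v − 1), so r = λ(v − 1)/(k − 1).
  (ii) Total incidences bk = vr, so b = vr/k.
Step 1: r = λ(v − 1)/(k − 1) = 5·(91 − 1)/(6 − 1) = 5·90/5 = 450/5 = 90.
Step 2: b = vr/k = 91·90/6 = 8190/6 = 1365.
Check integrality: r = 90 ∈ Z ✓, b = 1365 ∈ Z ✓.
(These identities are necessary conditions: they determine r and b for any design with these parameters, but do not by themselves prove that one exists.)

r = 90, b = 1365.


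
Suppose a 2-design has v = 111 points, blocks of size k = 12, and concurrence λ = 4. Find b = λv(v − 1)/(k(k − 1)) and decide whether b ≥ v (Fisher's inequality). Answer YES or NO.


r = λ(v − 1)/(k − 1) = 4·110/11 = 40.
b = vr/k = 111·40/12 = 370.
Fisher's inequality: b ≥ v ⇔ 370 ≥ 111? YES.

YES


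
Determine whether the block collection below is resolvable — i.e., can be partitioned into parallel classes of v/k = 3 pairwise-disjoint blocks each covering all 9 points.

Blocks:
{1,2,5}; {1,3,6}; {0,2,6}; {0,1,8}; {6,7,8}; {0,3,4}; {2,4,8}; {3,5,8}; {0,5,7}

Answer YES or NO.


v = 9, block size k = 3, number of blocks = 9.
For resolvability, blocks must partition into parallel classes of size v/k = 3.
Total blocks must therefore be a multiple of 3: 9 = 3·3 + 0 ⇒ divisible ✓.
Consider block {0,2,6}. The only other block(s) in the collection disjoint from it are {3,5,8} — just 1 block(s). Any parallel class containing {0,2,6} would need 2 other blocks each disjoint from it, so no parallel class of size 3 can contain {0,2,6}.
Since every block must belong to some parallel class in a resolution, the collection cannot be partitioned into parallel classes.
Resolvable? NO.

NO


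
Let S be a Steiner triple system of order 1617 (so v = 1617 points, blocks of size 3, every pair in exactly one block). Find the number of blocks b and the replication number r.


An STS(v) is a 2-(v, 3, 1) BIBD: block size k = 3, λ = 1.
Replication: r(k − 1) = λ(v − 1) ⇒ r·2 = 1617 − 1 = 1616 ⇒ r = 808.
Block count: b = v(v − 1)/6 = 1617·1616/6 = 2613072/6 = 435512.

r = 808, b = 435512.


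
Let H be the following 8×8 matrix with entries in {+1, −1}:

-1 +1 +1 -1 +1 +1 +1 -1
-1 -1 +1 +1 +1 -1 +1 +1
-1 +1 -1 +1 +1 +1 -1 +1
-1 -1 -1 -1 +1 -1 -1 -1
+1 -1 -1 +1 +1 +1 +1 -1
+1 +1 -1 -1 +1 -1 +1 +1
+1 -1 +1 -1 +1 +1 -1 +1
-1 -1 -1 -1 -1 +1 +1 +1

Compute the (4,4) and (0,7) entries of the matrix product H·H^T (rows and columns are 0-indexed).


Row 0 of H: [-1, 1, 1, -1, 1, 1, 1, -1].
Row 4 of H: [1, -1, -1, 1, 1, 1, 1, -1].
Row 7 of H: [-1, -1, -1, -1, -1, 1, 1, 1].
(H·H^T)[4][4] = Σ_j H[4][j]·H[4][j] = (1)² + (-1)² + (-1)² + (1)² + (1)² + (1)² + (1)² + (-1)² = 1 + 1 + 1 + 1 + 1 + 1 + 1 + 1 = 8.
(H·H^T)[0][7] = Σ_j H[0][j]·H[7][j] = (-1)·(-1) + (1)·(-1) + (1)·(-1) + (-1)·(-1) + (1)·(-1) + (1)·(1) + (1)·(1) + (-1)·(1) = 1 + -1 + -1 + 1 + -1 + 1 + 1 + -1 = 0.
So rows 0 and 7 are orthogonal; the diagonal entry equals n = 8.

(4,4) entry = 8; (0,7) entry = 0.


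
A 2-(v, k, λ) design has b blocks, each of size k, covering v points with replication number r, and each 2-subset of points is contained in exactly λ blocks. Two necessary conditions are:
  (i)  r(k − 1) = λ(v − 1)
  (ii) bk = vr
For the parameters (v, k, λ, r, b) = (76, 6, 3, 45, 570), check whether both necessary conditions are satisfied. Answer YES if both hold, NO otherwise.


Condition (i): r(k − 1) = 45·5 = 225; λ(v − 1) = 3·75 = 225. Match? YES.
Condition (ii): bk = 570·6 = 3420; vr = 76·45 = 3420. Match? YES.
Both conditions hold? YES.

YES


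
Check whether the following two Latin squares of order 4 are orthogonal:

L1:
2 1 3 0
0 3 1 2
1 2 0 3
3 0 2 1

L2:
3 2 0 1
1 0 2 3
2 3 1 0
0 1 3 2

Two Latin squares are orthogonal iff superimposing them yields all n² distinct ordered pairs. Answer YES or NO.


Form the n² = 16 superimposed pairs (L1[i][j], L2[i][j]), row by row (rows and columns indexed from 0):
row 0: (2,3) (1,2) (3,0) (0,1)
row 1: (0,1) (3,0) (1,2) (2,3)
row 2: (1,2) (2,3) (0,1) (3,0)
row 3: (3,0) (0,1) (2,3) (1,2)
Orthogonality requires all 16 pairs distinct.
But the pair (0,1) repeats: cell (0,3) has L1 = 0, L2 = 1, and cell (1,0) has L1 = 0, L2 = 1.
A repeated pair means some other pair never occurs (only 4 distinct pairs out of 16), so the squares are not orthogonal.
Conclusion: NO.

NO


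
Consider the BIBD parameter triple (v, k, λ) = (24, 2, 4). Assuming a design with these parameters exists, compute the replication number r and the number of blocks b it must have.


Any 2-(v, k, λ) BIBD satisfies two necessary conditions:
  (i)  Each point sits in r blocks, and counting incidences through any fixed point gives r(k − 1) = λ(v − 1), so r = λ(v − 1)/(k − 1).
  (ii) Total incidences bk = vr, so b = vr/k.
Step 1: r = λ(v − 1)/(k − 1) = 4·(24 − 1)/(2 − 1) = 4·23/1 = 92/1 = 92.
Step 2: b = vr/k = 24·92/2 = 2208/2 = 1104.
Check integrality: r = 92 ∈ Z ✓, b = 1104 ∈ Z ✓.
(These identities are necessary conditions: they determine r and b for any design with these parameters, but do not by themselves prove that one exists.)

r = 92, b = 1104.


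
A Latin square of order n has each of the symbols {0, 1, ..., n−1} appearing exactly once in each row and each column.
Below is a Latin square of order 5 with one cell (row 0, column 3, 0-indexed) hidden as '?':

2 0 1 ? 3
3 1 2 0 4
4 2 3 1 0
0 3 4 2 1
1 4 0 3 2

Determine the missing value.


Row 0 contains symbols [0, 1, 2, 3] — missing [4].
Column 3 contains symbols [0, 1, 2, 3] — missing [4].
The missing symbol must appear in both missing sets; intersection = [4].
Therefore the hidden value is 4.

Missing value = 4.


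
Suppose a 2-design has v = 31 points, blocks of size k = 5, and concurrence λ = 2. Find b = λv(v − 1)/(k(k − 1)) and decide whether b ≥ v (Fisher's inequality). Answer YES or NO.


b = λv(v − 1)/(k(k − 1)) = 2·31·30/(5·4) = 1860/20 = 93.
Compare with v = 31: b ≥ v, so Fisher's inequality holds.

YES


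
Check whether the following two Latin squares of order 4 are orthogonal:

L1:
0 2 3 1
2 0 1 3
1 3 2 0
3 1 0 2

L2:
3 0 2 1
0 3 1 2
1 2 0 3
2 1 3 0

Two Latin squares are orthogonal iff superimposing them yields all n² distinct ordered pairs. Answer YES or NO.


Form the n² = 16 superimposed pairs (L1[i][j], L2[i][j]), row by row (rows and columns indexed from 0):
row 0: (0,3) (2,0) (3,2) (1,1)
row 1: (2,0) (0,3) (1,1) (3,2)
row 2: (1,1) (3,2) (2,0) (0,3)
row 3: (3,2) (1,1) (0,3) (2,0)
Orthogonality requires all 16 pairs distinct.
But the pair (2,0) repeats: cell (0,1) has L1 = 2, L2 = 0, and cell (1,0) has L1 = 2, L2 = 0.
A repeated pair means some other pair never occurs (only 4 distinct pairs out of 16), so the squares are not orthogonal.
Conclusion: NO.

NO


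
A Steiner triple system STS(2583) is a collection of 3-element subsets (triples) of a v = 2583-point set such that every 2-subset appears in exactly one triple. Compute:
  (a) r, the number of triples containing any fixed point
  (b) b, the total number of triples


An STS(v) is a 2-(v, 3, 1) BIBD: block size k = 3, λ = 1.
Replication: r(k − 1) = λ(v − 1) ⇒ r·2 = 2583 − 1 = 2582 ⇒ r = 1291.
Block count: b = v(v − 1)/6 = 2583·2582/6 = 6669306/6 = 1111551.
(Check via bk = vr: 1111551·3 = 3334653 = 2583·1291 = 3334653 ✓.)

r = 1291, b = 1111551.
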